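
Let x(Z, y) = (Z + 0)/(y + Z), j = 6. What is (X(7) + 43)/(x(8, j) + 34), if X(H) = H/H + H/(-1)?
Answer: 259/242 ≈ 1.0702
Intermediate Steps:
x(Z, y) = Z/(Z + y)
X(H) = 1 - H (X(H) = 1 + H*(-1) = 1 - H)
(X(7) + 43)/(x(8, j) + 34) = ((1 - 1*7) + 43)/(8/(8 + 6) + 34) = ((1 - 7) + 43)/(8/14 + 34) = (-6 + 43)/(8*(1/14) + 34) = 37/(4/7 + 34) = 37/(242/7) = (7/242)*37 = 259/242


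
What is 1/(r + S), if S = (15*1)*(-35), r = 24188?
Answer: 1/23663 ≈ 4.2260e-5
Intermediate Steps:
S = -525 (S = 15*(-35) = -525)
1/(r + S) = 1/(24188 - 525) = 1/23663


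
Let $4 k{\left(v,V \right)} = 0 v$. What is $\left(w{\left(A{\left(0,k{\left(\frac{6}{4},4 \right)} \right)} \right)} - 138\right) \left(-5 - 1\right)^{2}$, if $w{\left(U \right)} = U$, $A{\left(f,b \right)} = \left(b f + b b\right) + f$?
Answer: $-4968$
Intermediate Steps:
$k{\left(v,V \right)} = 0$ ($k{\left(v,V \right)} = \frac{0 v}{4} = \frac{1}{4} \cdot 0 = 0$)
$A{\left(f,b \right)} = f + b^{2} + b f$ ($A{\left(f,b \right)} = \left(b f + b^{2}\right) + f = \left(b^{2} + b f\right) + f = f + b^{2} + b f$)
$\left(w{\left(A{\left(0,k{\left(\frac{6}{4},4 \right)} \right)} \right)} - 138\right) \left(-5 - 1\right)^{2} = \left(\left(0 + 0^{2} + 0 \cdot 0\right) - 138\right) \left(-5 - 1\right)^{2} = \left(\left(0 + 0 + 0\right) - 138\right) \left(-6\right)^{2} = \left(0 - 138\right) 36 = \left(-138\right) 36 = -4968$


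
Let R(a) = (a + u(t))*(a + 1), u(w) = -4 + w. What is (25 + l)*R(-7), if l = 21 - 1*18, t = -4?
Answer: 2520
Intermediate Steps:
l = 3 (l = 21 - 18 = 3)
R(a) = (1 + a)*(-8 + a) (R(a) = (a + (-4 - 4))*(a + 1) = (a - 8)*(1 + a) = (-8 + a)*(1 + a) = (1 + a)*(-8 + a))
(25 + l)*R(-7) = (25 + 3)*(-8 + (-7)**2 - 7*(-7)) = 28*(-8 + 49 + 49) = 28*90 = 2520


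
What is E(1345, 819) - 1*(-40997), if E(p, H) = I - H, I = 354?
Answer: 40532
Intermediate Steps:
E(p, H) = 354 - H
E(1345, 819) - 1*(-40997) = (354 - 1*819) - 1*(-40997) = (354 - 819) + 40997 = -465 + 40997 = 40532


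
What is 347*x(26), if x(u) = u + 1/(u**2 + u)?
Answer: 6333791/702 ≈ 9022.5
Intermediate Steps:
x(u) = u + 1/(u + u**2)
347*x(26) = 347*((1 + 26**2 + 26**3)/(26*(1 + 26))) = 347*((1/26)*(1 + 676 + 17576)/27) = 347*((1/26)*(1/27)*18253) = 347*(18253/702) = 6333791/702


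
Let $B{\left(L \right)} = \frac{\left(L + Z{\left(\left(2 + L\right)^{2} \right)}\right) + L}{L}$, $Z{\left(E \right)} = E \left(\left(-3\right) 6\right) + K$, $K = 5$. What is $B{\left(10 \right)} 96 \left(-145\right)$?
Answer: $3573264$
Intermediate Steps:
$Z{\left(E \right)} = 5 - 18 E$ ($Z{\left(E \right)} = E \left(\left(-3\right) 6\right) + 5 = E \left(-18\right) + 5 = - 18 E + 5 = 5 - 18 E$)
$B{\left(L \right)} = \frac{5 - 18 \left(2 + L\right)^{2} + 2 L}{L}$ ($B{\left(L \right)} = \frac{\left(L - \left(-5 + 18 \left(2 + L\right)^{2}\right)\right) + L}{L} = \frac{\left(5 + L - 18 \left(2 + L\right)^{2}\right) + L}{L} = \frac{5 - 18 \left(2 + L\right)^{2} + 2 L}{L}$)
$B{\left(10 \right)} 96 \left(-145\right) = \frac{5 - 18 \left(2 + 10\right)^{2} + 2 \cdot 10}{10} \cdot 96 \left(-145\right) = \frac{5 - 18 \cdot 12^{2} + 20}{10} \cdot 96 \left(-145\right) = \frac{5 - 2592 + 20}{10} \cdot 96 \left(-145\right) = \frac{1}{10} \left(-2567\right) 96 \left(-145\right) = \left(- \frac{2567}{10}\right) 96 \left(-145\right) = \left(- \frac{123216}{5}\right) \left(-145\right) = 3573264$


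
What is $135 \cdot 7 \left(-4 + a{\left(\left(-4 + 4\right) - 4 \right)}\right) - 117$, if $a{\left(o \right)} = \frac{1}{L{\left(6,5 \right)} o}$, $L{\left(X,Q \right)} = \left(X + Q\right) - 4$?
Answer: $- \frac{15723}{4} \approx -3930.8$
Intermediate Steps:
$L{\left(X,Q \right)} = -4 + Q + X$ ($L{\left(X,Q \right)} = \left(Q + X\right) - 4 = -4 + Q + X$)
$a{\left(o \right)} = \frac{1}{7 o}$ ($a{\left(o \right)} = \frac{1}{\left(-4 + 5 + 6\right) o} = \frac{1}{7 o}$)
$135 \cdot 7 \left(-4 + a{\left(\left(-4 + 4\right) - 4 \right)}\right) - 117 = 135 \cdot 7 \left(-4 + \frac{1}{7 \left(\left(-4 + 4\right) - 4\right)}\right) - 117 = 135 \cdot 7 \left(-4 + \frac{1}{7 \left(0 - 4\right)}\right) - 117 = 135 \cdot 7 \left(-4 + \frac{1}{7 \left(-4\right)}\right) - 117 = 135 \cdot 7 \left(-4 + \frac{1}{7} \left(- \frac{1}{4}\right)\right) - 117 = 135 \cdot 7 \left(-4 - \frac{1}{28}\right) - 117 = 135 \cdot 7 \left(- \frac{113}{28}\right) - 117 = 135 \left(- \frac{113}{4}\right) - 117 = - \frac{15255}{4} - 117 = - \frac{15723}{4}$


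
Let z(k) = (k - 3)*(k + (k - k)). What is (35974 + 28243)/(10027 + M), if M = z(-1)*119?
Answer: 64217/10503 ≈ 6.1142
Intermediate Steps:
z(k) = k*(-3 + k) (z(k) = (-3 + k)*(k + 0) = (-3 + k)*k = k*(-3 + k))
M = 476 (M = -(-3 - 1)*119 = -1*(-4)*119 = 4*119 = 476)
(35974 + 28243)/(10027 + M) = (35974 + 28243)/(10027 + 476) = 64217/10503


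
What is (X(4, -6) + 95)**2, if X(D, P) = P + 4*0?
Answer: 7921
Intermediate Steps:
X(D, P) = P (X(D, P) = P + 0 = P)
(X(4, -6) + 95)**2 = (-6 + 95)**2 = 89**2 = 7921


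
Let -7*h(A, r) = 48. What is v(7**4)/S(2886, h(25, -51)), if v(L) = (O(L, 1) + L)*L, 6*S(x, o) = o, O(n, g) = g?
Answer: -20185207/4 ≈ -5.0463e+6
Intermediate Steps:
h(A, r) = -48/7 (h(A, r) = -1/7*48 = -48/7)
S(x, o) = o/6
v(L) = L*(1 + L) (v(L) = (1 + L)*L = L*(1 + L))
v(7**4)/S(2886, h(25, -51)) = (7**4*(1 + 7**4))/(((1/6)*(-48/7))) = (2401*(1 + 2401))/(-8/7) = (2401*2402)*(-7/8) = 5767202*(-7/8) = -20185207/4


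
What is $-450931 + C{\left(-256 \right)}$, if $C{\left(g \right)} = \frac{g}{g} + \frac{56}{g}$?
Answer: $- \frac{14429767}{32} \approx -4.5093 \cdot 10^{5}$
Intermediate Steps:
$C{\left(g \right)} = 1 + \frac{56}{g}$
$-450931 + C{\left(-256 \right)} = -450931 + \frac{56 - 256}{-256} = -450931 - - \frac{25}{32} = -450931 + \frac{25}{32} = - \frac{14429767}{32}$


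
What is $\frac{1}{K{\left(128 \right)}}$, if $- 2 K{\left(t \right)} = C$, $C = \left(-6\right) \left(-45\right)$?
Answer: $- \frac{1}{135} \approx -0.0074074$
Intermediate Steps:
$C = 270$
$K{\left(t \right)} = -135$ ($K{\left(t \right)} = \left(- \frac{1}{2}\right) 270 = -135$)
$\frac{1}{K{\left(128 \right)}} = \frac{1}{-135} = - \frac{1}{135}$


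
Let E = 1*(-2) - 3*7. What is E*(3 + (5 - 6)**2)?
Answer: -92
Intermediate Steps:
E = -23 (E = -2 - 21 = -23)
E*(3 + (5 - 6)**2) = -23*(3 + (5 - 6)**2) = -23*(3 + (-1)**2) = -23*(3 + 1) = -23*4 = -92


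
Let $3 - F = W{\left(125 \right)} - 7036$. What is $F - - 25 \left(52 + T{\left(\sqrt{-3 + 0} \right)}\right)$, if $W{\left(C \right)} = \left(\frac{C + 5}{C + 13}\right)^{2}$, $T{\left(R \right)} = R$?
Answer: $\frac{39697754}{4761} + 25 i \sqrt{3} \approx 8338.1 + 43.301 i$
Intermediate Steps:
$W{\left(C \right)} = \frac{\left(5 + C\right)^{2}}{\left(13 + C\right)^{2}}$ ($W{\left(C \right)} = \left(\frac{5 + C}{13 + C}\right)^{2} = \frac{\left(5 + C\right)^{2}}{\left(13 + C\right)^{2}}$)
$F = \frac{33508454}{4761}$ ($F = 3 - \left(\frac{\left(5 + 125\right)^{2}}{\left(13 + 125\right)^{2}} - 7036\right) = 3 - \left(\frac{130^{2}}{19044} - 7036\right) = 3 - \left(16900 \cdot \frac{1}{19044} - 7036\right) = 3 - \left(\frac{4225}{4761} - 7036\right) = 3 - - \frac{33494171}{4761} = 3 + \frac{33494171}{4761} = \frac{33508454}{4761} \approx 7038.1$)
$F - - 25 \left(52 + T{\left(\sqrt{-3 + 0} \right)}\right) = \frac{33508454}{4761} - - 25 \left(52 + \sqrt{-3 + 0}\right) = \frac{33508454}{4761} - - 25 \left(52 + \sqrt{-3}\right) = \frac{33508454}{4761} - - 25 \left(52 + i \sqrt{3}\right) = \frac{33508454}{4761} - \left(-1300 - 25 i \sqrt{3}\right) = \frac{33508454}{4761} + \left(1300 + 25 i \sqrt{3}\right) = \frac{39697754}{4761} + 25 i \sqrt{3}$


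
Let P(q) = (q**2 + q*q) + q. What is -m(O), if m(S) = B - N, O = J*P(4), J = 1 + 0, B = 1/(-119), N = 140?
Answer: 16661/119 ≈ 140.01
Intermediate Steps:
B = -1/119 ≈ -0.0084034
J = 1
P(q) = q + 2*q**2 (P(q) = (q**2 + q**2) + q = 2*q**2 + q = q + 2*q**2)
O = 36 (O = 1*(4*(1 + 2*4)) = 1*(4*(1 + 8)) = 1*(4*9) = 1*36 = 36)
m(S) = -16661/119 (m(S) = -1/119 - 1*140 = -1/119 - 140 = -16661/119)
-m(O) = -1*(-16661/119) = 16661/119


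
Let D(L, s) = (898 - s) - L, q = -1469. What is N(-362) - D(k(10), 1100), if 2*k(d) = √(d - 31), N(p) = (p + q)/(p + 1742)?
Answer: 276929/1380 + I*√21/2 ≈ 200.67 + 2.2913*I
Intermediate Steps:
N(p) = (-1469 + p)/(1742 + p) (N(p) = (p - 1469)/(p + 1742) = (-1469 + p)/(1742 + p))
k(d) = √(-31 + d)/2 (k(d) = √(d - 31)/2 = √(-31 + d)/2)
D(L, s) = 898 - L - s
N(-362) - D(k(10), 1100) = (-1469 - 362)/(1742 - 362) - (898 - √(-31 + 10)/2 - 1*1100) = -1831/1380 - (898 - √(-21)/2 - 1100) = (1/1380)*(-1831) - (898 - I*√21/2 - 1100) = -1831/1380 - (898 - I*√21/2 - 1100) = -1831/1380 - (-202 - I*√21/2) = -1831/1380 + (202 + I*√21/2) = 276929/1380 + I*√21/2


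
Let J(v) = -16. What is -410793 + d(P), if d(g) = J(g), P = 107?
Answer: -410809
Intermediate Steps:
d(g) = -16
-410793 + d(P) = -410793 - 16 = -410809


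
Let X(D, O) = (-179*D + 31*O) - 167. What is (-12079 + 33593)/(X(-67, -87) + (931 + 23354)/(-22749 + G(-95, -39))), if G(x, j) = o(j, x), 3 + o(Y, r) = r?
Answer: 245765179/104272989 ≈ 2.3569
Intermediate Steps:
o(Y, r) = -3 + r
G(x, j) = -3 + x
X(D, O) = -167 - 179*D + 31*O
(-12079 + 33593)/(X(-67, -87) + (931 + 23354)/(-22749 + G(-95, -39))) = (-12079 + 33593)/((-167 - 179*(-67) + 31*(-87)) + (931 + 23354)/(-22749 + (-3 - 95))) = 21514/((-167 + 11993 - 2697) + 24285/(-22749 - 98)) = 21514/(9129 + 24285/(-22847)) = 21514/(9129 + 24285*(-1/22847)) = 21514/(9129 - 24285/22847) = 21514/(208545978/22847) = 21514*(22847/208545978) = 245765179/104272989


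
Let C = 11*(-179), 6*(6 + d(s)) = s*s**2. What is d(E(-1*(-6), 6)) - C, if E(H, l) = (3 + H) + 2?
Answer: 13109/6 ≈ 2184.8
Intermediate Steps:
E(H, l) = 5 + H
d(s) = -6 + s**3/6 (d(s) = -6 + (s*s**2)/6 = -6 + s**3/6)
C = -1969
d(E(-1*(-6), 6)) - C = (-6 + (5 - 1*(-6))**3/6) - 1*(-1969) = (-6 + (5 + 6)**3/6) + 1969 = (-6 + (1/6)*11**3) + 1969 = (-6 + (1/6)*1331) + 1969 = (-6 + 1331/6) + 1969 = 1295/6 + 1969 = 13109/6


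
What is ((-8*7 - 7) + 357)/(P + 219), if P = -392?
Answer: -294/173 ≈ -1.6994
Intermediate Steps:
((-8*7 - 7) + 357)/(P + 219) = ((-8*7 - 7) + 357)/(-392 + 219) = ((-56 - 7) + 357)/(-173) = (-63 + 357)*(-1/173) = 294*(-1/173) = -294/173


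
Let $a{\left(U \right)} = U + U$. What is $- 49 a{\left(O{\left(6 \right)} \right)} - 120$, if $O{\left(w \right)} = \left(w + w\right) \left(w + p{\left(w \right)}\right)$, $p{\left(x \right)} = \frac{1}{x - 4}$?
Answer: $-7764$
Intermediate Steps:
$p{\left(x \right)} = \frac{1}{-4 + x}$
$O{\left(w \right)} = 2 w \left(w + \frac{1}{-4 + w}\right)$ ($O{\left(w \right)} = \left(w + w\right) \left(w + \frac{1}{-4 + w}\right) = 2 w \left(w + \frac{1}{-4 + w}\right)$)
$a{\left(U \right)} = 2 U$
$- 49 a{\left(O{\left(6 \right)} \right)} - 120 = - 49 \cdot 2 \cdot 2 \cdot 6 \frac{1}{-4 + 6} \left(1 + 6 \left(-4 + 6\right)\right) - 120 = - 49 \cdot 2 \cdot 2 \cdot 6 \cdot \frac{1}{2} \left(1 + 6 \cdot 2\right) - 120 = - 49 \cdot 2 \cdot 2 \cdot 6 \cdot \frac{1}{2} \left(1 + 12\right) - 120 = - 49 \cdot 2 \cdot 2 \cdot 6 \cdot \frac{1}{2} \cdot 13 - 120 = - 49 \cdot 2 \cdot 78 - 120 = \left(-49\right) 156 - 120 = -7644 - 120 = -7764$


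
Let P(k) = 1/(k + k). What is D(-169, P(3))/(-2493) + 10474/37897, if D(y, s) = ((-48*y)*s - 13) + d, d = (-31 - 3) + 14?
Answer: -23874461/94477221 ≈ -0.25270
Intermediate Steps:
P(k) = 1/(2*k)
d = -20 (d = -34 + 14 = -20)
D(y, s) = -33 - 48*s*y (D(y, s) = ((-48*y)*s - 13) - 20 = (-48*s*y - 13) - 20 = (-13 - 48*s*y) - 20 = -33 - 48*s*y)
D(-169, P(3))/(-2493) + 10474/37897 = (-33 - 48*(½)/3*(-169))/(-2493) + 10474/37897 = (-33 - 48*(½)*(⅓)*(-169))*(-1/2493) + 10474*(1/37897) = (-33 - 48*⅙*(-169))*(-1/2493) + 10474/37897 = (-33 + 1352)*(-1/2493) + 10474/37897 = 1319*(-1/2493) + 10474/37897 = -1319/2493 + 10474/37897 = -23874461/94477221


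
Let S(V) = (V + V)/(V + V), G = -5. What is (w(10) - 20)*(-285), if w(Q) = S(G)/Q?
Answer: 11343/2 ≈ 5671.5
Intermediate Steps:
S(V) = 1 (S(V) = (2*V)/((2*V)) = (2*V)*(1/(2*V)) = 1)
w(Q) = 1/Q
(w(10) - 20)*(-285) = (1/10 - 20)*(-285) = (⅒ - 20)*(-285) = -199/10*(-285) = 11343/2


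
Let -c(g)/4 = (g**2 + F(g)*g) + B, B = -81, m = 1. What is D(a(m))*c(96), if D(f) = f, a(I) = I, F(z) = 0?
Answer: -36540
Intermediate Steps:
c(g) = 324 - 4*g**2 (c(g) = -4*((g**2 + 0*g) - 81) = -4*((g**2 + 0) - 81) = -4*(g**2 - 81) = -4*(-81 + g**2) = 324 - 4*g**2)
D(a(m))*c(96) = 1*(324 - 4*96**2) = 1*(324 - 4*9216) = 1*(324 - 36864) = 1*(-36540) = -36540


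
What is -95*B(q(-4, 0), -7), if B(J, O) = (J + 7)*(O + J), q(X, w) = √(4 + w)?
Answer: 4275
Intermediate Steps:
B(J, O) = (7 + J)*(J + O)
-95*B(q(-4, 0), -7) = -95*((√(4 + 0))² + 7*√(4 + 0) + 7*(-7) + √(4 + 0)*(-7)) = -95*((√4)² + 7*√4 - 49 + √4*(-7)) = -95*(2² + 7*2 - 49 + 2*(-7)) = -95*(4 + 14 - 49 - 14) = -95*(-45) = 4275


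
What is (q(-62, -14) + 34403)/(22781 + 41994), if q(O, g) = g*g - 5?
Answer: 34594/64775 ≈ 0.53406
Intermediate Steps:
q(O, g) = -5 + g² (q(O, g) = g² - 5 = -5 + g²)
(q(-62, -14) + 34403)/(22781 + 41994) = ((-5 + (-14)²) + 34403)/(22781 + 41994) = ((-5 + 196) + 34403)/64775 = (191 + 34403)*(1/64775) = 34594*(1/64775) = 34594/64775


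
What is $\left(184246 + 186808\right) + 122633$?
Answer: $493687$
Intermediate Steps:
$\left(184246 + 186808\right) + 122633 = 371054 + 122633 = 493687$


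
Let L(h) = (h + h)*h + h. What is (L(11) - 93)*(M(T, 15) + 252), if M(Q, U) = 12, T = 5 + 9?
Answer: 42240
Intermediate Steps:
T = 14
L(h) = h + 2*h**2 (L(h) = (2*h)*h + h = 2*h**2 + h = h + 2*h**2)
(L(11) - 93)*(M(T, 15) + 252) = (11*(1 + 2*11) - 93)*(12 + 252) = (11*(1 + 22) - 93)*264 = (11*23 - 93)*264 = (253 - 93)*264 = 160*264 = 42240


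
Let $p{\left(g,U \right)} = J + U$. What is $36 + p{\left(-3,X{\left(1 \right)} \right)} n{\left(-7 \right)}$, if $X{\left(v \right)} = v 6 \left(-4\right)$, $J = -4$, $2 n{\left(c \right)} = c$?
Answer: $134$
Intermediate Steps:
$n{\left(c \right)} = \frac{c}{2}$
$X{\left(v \right)} = - 24 v$ ($X{\left(v \right)} = 6 v \left(-4\right) = - 24 v$)
$p{\left(g,U \right)} = -4 + U$
$36 + p{\left(-3,X{\left(1 \right)} \right)} n{\left(-7 \right)} = 36 + \left(-4 - 24\right) \frac{1}{2} \left(-7\right) = 36 + \left(-4 - 24\right) \left(- \frac{7}{2}\right) = 36 - -98 = 36 + 98 = 134$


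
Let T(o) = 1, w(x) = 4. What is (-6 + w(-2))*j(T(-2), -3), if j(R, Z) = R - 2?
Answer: 2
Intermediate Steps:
j(R, Z) = -2 + R
(-6 + w(-2))*j(T(-2), -3) = (-6 + 4)*(-2 + 1) = -2*(-1) = 2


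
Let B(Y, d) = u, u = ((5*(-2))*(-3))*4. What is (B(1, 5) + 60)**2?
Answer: 32400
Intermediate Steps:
u = 120 (u = -10*(-3)*4 = 30*4 = 120)
B(Y, d) = 120
(B(1, 5) + 60)**2 = (120 + 60)**2 = 180**2 = 32400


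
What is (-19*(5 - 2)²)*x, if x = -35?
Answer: 5985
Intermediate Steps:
(-19*(5 - 2)²)*x = -19*(5 - 2)²*(-35) = -19*3²*(-35) = -19*9*(-35) = -171*(-35) = 5985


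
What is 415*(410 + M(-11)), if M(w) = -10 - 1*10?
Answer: 161850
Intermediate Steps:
M(w) = -20 (M(w) = -10 - 10 = -20)
415*(410 + M(-11)) = 415*(410 - 20) = 415*390 = 161850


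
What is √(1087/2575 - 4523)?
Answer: I*√1199500714/515 ≈ 67.25*I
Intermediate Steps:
√(1087/2575 - 4523) = √(-11645638/2575) = I*√1199500714/515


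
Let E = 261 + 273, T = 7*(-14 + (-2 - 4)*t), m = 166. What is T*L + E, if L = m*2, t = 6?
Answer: -115666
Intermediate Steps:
T = -350 (T = 7*(-14 + (-2 - 4)*6) = 7*(-14 - 6*6) = 7*(-14 - 36) = 7*(-50) = -350)
L = 332 (L = 166*2 = 332)
E = 534
T*L + E = -350*332 + 534 = -116200 + 534 = -115666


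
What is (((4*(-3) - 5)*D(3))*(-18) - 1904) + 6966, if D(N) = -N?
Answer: 4144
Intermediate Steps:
(((4*(-3) - 5)*D(3))*(-18) - 1904) + 6966 = (((4*(-3) - 5)*(-1*3))*(-18) - 1904) + 6966 = (((-12 - 5)*(-3))*(-18) - 1904) + 6966 = (-17*(-3)*(-18) - 1904) + 6966 = (51*(-18) - 1904) + 6966 = (-918 - 1904) + 6966 = -2822 + 6966 = 4144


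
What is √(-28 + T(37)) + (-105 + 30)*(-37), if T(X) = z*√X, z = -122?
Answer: 2775 + √(-28 - 122*√37) ≈ 2775.0 + 27.751*I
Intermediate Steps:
T(X) = -122*√X
√(-28 + T(37)) + (-105 + 30)*(-37) = √(-28 - 122*√37) + (-105 + 30)*(-37) = √(-28 - 122*√37) - 75*(-37) = √(-28 - 122*√37) + 2775 = 2775 + √(-28 - 122*√37)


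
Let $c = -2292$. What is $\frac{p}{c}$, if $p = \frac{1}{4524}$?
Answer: $- \frac{1}{10369008} \approx -9.6441 \cdot 10^{-8}$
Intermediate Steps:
$p = \frac{1}{4524} \approx 0.00022104$
$\frac{p}{c} = \frac{1}{4524 \left(-2292\right)} = \frac{1}{4524} \left(- \frac{1}{2292}\right) = - \frac{1}{10369008}$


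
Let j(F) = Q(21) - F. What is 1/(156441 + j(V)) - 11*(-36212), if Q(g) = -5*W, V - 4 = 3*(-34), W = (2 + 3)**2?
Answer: 62304701449/156414 ≈ 3.9833e+5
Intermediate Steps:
W = 25 (W = 5**2 = 25)
V = -98 (V = 4 + 3*(-34) = 4 - 102 = -98)
Q(g) = -125 (Q(g) = -5*25 = -125)
j(F) = -125 - F
1/(156441 + j(V)) - 11*(-36212) = 1/(156441 + (-125 - 1*(-98))) - 11*(-36212) = 1/(156441 + (-125 + 98)) - 1*(-398332) = 1/(156441 - 27) + 398332 = 1/156414 + 398332 = 62304701449/156414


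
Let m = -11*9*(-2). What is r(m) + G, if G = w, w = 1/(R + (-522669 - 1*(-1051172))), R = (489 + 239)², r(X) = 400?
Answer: 423394801/1058487 ≈ 400.00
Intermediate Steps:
m = 198 (m = -99*(-2) = 198)
R = 529984 (R = 728² = 529984)
w = 1/1058487 (w = 1/(529984 + (-522669 - 1*(-1051172))) = 1/(529984 + (-522669 + 1051172)) = 1/(529984 + 528503) = 1/1058487 ≈ 9.4474e-7)
G = 1/1058487 ≈ 9.4474e-7
r(m) + G = 400 + 1/1058487 = 423394801/1058487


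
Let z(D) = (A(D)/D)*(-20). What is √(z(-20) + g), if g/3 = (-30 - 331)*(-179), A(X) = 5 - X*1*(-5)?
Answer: √193762 ≈ 440.18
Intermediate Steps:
A(X) = 5 + 5*X (A(X) = 5 - X*(-5) = 5 - (-5)*X = 5 + 5*X)
g = 193857 (g = 3*((-30 - 331)*(-179)) = 3*(-361*(-179)) = 3*64619 = 193857)
z(D) = -20*(5 + 5*D)/D (z(D) = ((5 + 5*D)/D)*(-20) = -20*(5 + 5*D)/D)
√(z(-20) + g) = √((-100 - 100/(-20)) + 193857) = √((-100 - 100*(-1/20)) + 193857) = √((-100 + 5) + 193857) = √(-95 + 193857) = √193762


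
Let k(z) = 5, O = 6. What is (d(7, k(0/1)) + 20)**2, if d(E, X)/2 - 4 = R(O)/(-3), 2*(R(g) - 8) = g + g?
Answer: 3136/9 ≈ 348.44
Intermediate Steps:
R(g) = 8 + g (R(g) = 8 + (g + g)/2 = 8 + (2*g)/2 = 8 + g)
d(E, X) = -4/3 (d(E, X) = 8 + 2*((8 + 6)/(-3)) = 8 + 2*(14*(-1/3)) = 8 + 2*(-14/3) = 8 - 28/3 = -4/3)
(d(7, k(0/1)) + 20)**2 = (-4/3 + 20)**2 = (56/3)**2 = 3136/9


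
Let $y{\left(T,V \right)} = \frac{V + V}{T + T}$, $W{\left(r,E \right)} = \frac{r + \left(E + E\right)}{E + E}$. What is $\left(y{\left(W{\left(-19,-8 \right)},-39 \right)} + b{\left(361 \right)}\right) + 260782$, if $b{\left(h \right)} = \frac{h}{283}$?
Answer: $\frac{2582881753}{9905} \approx 2.6077 \cdot 10^{5}$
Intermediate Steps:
$W{\left(r,E \right)} = \frac{r + 2 E}{2 E}$
$y{\left(T,V \right)} = \frac{V}{T}$ ($y{\left(T,V \right)} = \frac{2 V}{2 T} = 2 V \frac{1}{2 T} = \frac{V}{T}$)
$b{\left(h \right)} = \frac{h}{283}$ ($b{\left(h \right)} = h \frac{1}{283} = \frac{h}{283}$)
$\left(y{\left(W{\left(-19,-8 \right)},-39 \right)} + b{\left(361 \right)}\right) + 260782 = \left(- \frac{39}{\frac{1}{-8} \left(-8 + \frac{1}{2} \left(-19\right)\right)} + \frac{1}{283} \cdot 361\right) + 260782 = \left(- \frac{39}{\left(- \frac{1}{8}\right) \left(-8 - \frac{19}{2}\right)} + \frac{361}{283}\right) + 260782 = \left(- \frac{39}{\left(- \frac{1}{8}\right) \left(- \frac{35}{2}\right)} + \frac{361}{283}\right) + 260782 = \left(- \frac{39}{\frac{35}{16}} + \frac{361}{283}\right) + 260782 = \left(\left(-39\right) \frac{16}{35} + \frac{361}{283}\right) + 260782 = \left(- \frac{624}{35} + \frac{361}{283}\right) + 260782 = - \frac{163957}{9905} + 260782 = \frac{2582881753}{9905}$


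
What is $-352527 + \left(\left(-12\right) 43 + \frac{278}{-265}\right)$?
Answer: $- \frac{93556673}{265} \approx -3.5304 \cdot 10^{5}$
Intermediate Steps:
$-352527 + \left(\left(-12\right) 43 + \frac{278}{-265}\right) = -352527 + \left(-516 + 278 \left(- \frac{1}{265}\right)\right) = -352527 - \frac{137018}{265} = - \frac{93556673}{265}$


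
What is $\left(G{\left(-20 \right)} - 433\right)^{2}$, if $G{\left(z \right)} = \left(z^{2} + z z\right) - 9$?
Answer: $128164$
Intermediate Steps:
$G{\left(z \right)} = -9 + 2 z^{2}$ ($G{\left(z \right)} = \left(z^{2} + z^{2}\right) - 9 = 2 z^{2} - 9 = -9 + 2 z^{2}$)
$\left(G{\left(-20 \right)} - 433\right)^{2} = \left(\left(-9 + 2 \left(-20\right)^{2}\right) - 433\right)^{2} = \left(\left(-9 + 2 \cdot 400\right) - 433\right)^{2} = \left(\left(-9 + 800\right) - 433\right)^{2} = \left(791 - 433\right)^{2} = 358^{2} = 128164$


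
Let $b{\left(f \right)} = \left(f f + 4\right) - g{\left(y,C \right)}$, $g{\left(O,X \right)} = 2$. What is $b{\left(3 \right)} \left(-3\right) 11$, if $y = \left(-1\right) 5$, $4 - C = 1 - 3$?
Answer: $-363$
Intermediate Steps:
$C = 6$ ($C = 4 - \left(1 - 3\right) = 4 - -2 = 4 + 2 = 6$)
$y = -5$
$b{\left(f \right)} = 2 + f^{2}$ ($b{\left(f \right)} = \left(f f + 4\right) - 2 = \left(f^{2} + 4\right) - 2 = \left(4 + f^{2}\right) - 2 = 2 + f^{2}$)
$b{\left(3 \right)} \left(-3\right) 11 = \left(2 + 3^{2}\right) \left(-3\right) 11 = \left(2 + 9\right) \left(-3\right) 11 = 11 \left(-3\right) 11 = \left(-33\right) 11 = -363$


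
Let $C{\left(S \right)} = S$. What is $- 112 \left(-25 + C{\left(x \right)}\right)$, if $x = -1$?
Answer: $2912$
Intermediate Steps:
$- 112 \left(-25 + C{\left(x \right)}\right) = - 112 \left(-25 - 1\right) = \left(-112\right) \left(-26\right) = 2912$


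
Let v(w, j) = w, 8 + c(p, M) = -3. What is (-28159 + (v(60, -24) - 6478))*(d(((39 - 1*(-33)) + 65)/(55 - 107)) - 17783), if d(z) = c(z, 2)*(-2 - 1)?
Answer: 613741750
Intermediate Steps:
c(p, M) = -11 (c(p, M) = -8 - 3 = -11)
d(z) = 33 (d(z) = -11*(-2 - 1) = -11*(-3) = 33)
(-28159 + (v(60, -24) - 6478))*(d(((39 - 1*(-33)) + 65)/(55 - 107)) - 17783) = (-28159 + (60 - 6478))*(33 - 17783) = (-28159 - 6418)*(-17750) = -34577*(-17750) = 613741750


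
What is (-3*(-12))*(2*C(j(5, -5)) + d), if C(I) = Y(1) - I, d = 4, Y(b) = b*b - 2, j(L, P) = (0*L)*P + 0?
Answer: 72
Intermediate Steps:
j(L, P) = 0 (j(L, P) = 0*P + 0 = 0 + 0 = 0)
Y(b) = -2 + b² (Y(b) = b² - 2 = -2 + b²)
C(I) = -1 - I (C(I) = (-2 + 1²) - I = (-2 + 1) - I = -1 - I)
(-3*(-12))*(2*C(j(5, -5)) + d) = (-3*(-12))*(2*(-1 - 1*0) + 4) = 36*(2*(-1 + 0) + 4) = 36*(2*(-1) + 4) = 36*(-2 + 4) = 36*2 = 72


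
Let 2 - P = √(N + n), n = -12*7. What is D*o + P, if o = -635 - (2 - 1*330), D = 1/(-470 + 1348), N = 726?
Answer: 1449/878 - √642 ≈ -23.687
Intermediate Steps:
D = 1/878 ≈ 0.0011390
o = -307 (o = -635 - (2 - 330) = -635 - 1*(-328) = -635 + 328 = -307)
n = -84
P = 2 - √642 (P = 2 - √(726 - 84) = 2 - √642 ≈ -23.338)
D*o + P = (1/878)*(-307) + (2 - √642) = -307/878 + (2 - √642) = 1449/878 - √642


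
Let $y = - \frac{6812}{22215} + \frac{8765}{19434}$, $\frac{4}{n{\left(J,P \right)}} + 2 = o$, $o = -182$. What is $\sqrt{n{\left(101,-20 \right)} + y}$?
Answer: $\frac{\sqrt{37320011732749445}}{551650285} \approx 0.35019$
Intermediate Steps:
$n{\left(J,P \right)} = - \frac{1}{46}$ ($n{\left(J,P \right)} = \frac{4}{-2 - 182} = \frac{4}{-184} = 4 \left(- \frac{1}{184}\right) = - \frac{1}{46}$)
$y = \frac{6925563}{47969590}$ ($y = \left(-6812\right) \frac{1}{22215} + 8765 \cdot \frac{1}{19434} = - \frac{6812}{22215} + \frac{8765}{19434} = \frac{6925563}{47969590} \approx 0.14437$)
$\sqrt{n{\left(101,-20 \right)} + y} = \sqrt{- \frac{1}{46} + \frac{6925563}{47969590}} = \sqrt{\frac{67651577}{551650285}} = \frac{\sqrt{37320011732749445}}{551650285}$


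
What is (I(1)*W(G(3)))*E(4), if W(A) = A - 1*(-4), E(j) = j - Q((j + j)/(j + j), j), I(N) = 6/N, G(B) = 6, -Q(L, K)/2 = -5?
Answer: -360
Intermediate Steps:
Q(L, K) = 10 (Q(L, K) = -2*(-5) = 10)
E(j) = -10 + j (E(j) = j - 1*10 = j - 10 = -10 + j)
W(A) = 4 + A (W(A) = A + 4 = 4 + A)
(I(1)*W(G(3)))*E(4) = ((6/1)*(4 + 6))*(-10 + 4) = ((6*1)*10)*(-6) = (6*10)*(-6) = 60*(-6) = -360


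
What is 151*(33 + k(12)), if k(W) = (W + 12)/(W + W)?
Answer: 5134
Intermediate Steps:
k(W) = (12 + W)/(2*W) (k(W) = (12 + W)/((2*W)) = (12 + W)*(1/(2*W)) = (12 + W)/(2*W))
151*(33 + k(12)) = 151*(33 + (1/2)*(12 + 12)/12) = 151*(33 + (1/2)*(1/12)*24) = 151*(33 + 1) = 151*34 = 5134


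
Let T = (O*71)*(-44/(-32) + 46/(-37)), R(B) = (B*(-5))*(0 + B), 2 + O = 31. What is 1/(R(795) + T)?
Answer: -296/935316699 ≈ -3.1647e-7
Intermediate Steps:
O = 29 (O = -2 + 31 = 29)
R(B) = -5*B**2 (R(B) = (-5*B)*B = -5*B**2)
T = 80301/296 (T = (29*71)*(-44/(-32) + 46/(-37)) = 2059*(-44*(-1/32) + 46*(-1/37)) = 2059*(11/8 - 46/37) = 2059*(39/296) = 80301/296 ≈ 271.29)
1/(R(795) + T) = 1/(-5*795**2 + 80301/296) = 1/(-5*632025 + 80301/296) = 1/(-3160125 + 80301/296) = 1/(-935316699/296) = -296/935316699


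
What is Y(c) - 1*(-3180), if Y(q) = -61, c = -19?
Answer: 3119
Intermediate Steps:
Y(c) - 1*(-3180) = -61 - 1*(-3180) = -61 + 3180 = 3119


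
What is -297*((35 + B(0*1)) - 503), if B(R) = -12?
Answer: 142560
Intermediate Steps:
-297*((35 + B(0*1)) - 503) = -297*((35 - 12) - 503) = -297*(23 - 503) = -297*(-480) = 142560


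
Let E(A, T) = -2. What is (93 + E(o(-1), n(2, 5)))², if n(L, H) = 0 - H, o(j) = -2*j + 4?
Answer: 8281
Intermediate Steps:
o(j) = 4 - 2*j
n(L, H) = -H
(93 + E(o(-1), n(2, 5)))² = (93 - 2)² = 91² = 8281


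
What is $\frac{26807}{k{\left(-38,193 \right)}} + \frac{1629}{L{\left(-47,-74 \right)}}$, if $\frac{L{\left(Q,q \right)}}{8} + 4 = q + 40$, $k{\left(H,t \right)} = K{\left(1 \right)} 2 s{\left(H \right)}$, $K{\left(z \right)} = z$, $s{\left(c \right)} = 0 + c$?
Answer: $- \frac{108857}{304} \approx -358.08$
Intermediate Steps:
$s{\left(c \right)} = c$
$k{\left(H,t \right)} = 2 H$ ($k{\left(H,t \right)} = 1 \cdot 2 H = 2 H$)
$L{\left(Q,q \right)} = 288 + 8 q$ ($L{\left(Q,q \right)} = -32 + 8 \left(q + 40\right) = -32 + 8 \left(40 + q\right) = -32 + \left(320 + 8 q\right) = 288 + 8 q$)
$\frac{26807}{k{\left(-38,193 \right)}} + \frac{1629}{L{\left(-47,-74 \right)}} = \frac{26807}{2 \left(-38\right)} + \frac{1629}{288 + 8 \left(-74\right)} = \frac{26807}{-76} + \frac{1629}{288 - 592} = 26807 \left(- \frac{1}{76}\right) + \frac{1629}{-304} = - \frac{26807}{76} + 1629 \left(- \frac{1}{304}\right) = - \frac{26807}{76} - \frac{1629}{304} = - \frac{108857}{304}$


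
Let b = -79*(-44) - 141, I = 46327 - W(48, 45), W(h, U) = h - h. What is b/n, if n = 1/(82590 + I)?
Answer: 429938195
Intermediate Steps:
W(h, U) = 0
I = 46327 (I = 46327 - 1*0 = 46327 + 0 = 46327)
n = 1/128917 (n = 1/(82590 + 46327) = 1/128917 ≈ 7.7569e-6)
b = 3335 (b = 3476 - 141 = 3335)
b/n = 3335/(1/128917) = 3335*128917 = 429938195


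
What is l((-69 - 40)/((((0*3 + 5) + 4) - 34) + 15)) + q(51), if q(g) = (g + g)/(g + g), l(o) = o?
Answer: 119/10 ≈ 11.900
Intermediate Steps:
q(g) = 1 (q(g) = (2*g)/((2*g)) = (2*g)*(1/(2*g)) = 1)
l((-69 - 40)/((((0*3 + 5) + 4) - 34) + 15)) + q(51) = (-69 - 40)/((((0*3 + 5) + 4) - 34) + 15) + 1 = -109/((((0 + 5) + 4) - 34) + 15) + 1 = -109/(((5 + 4) - 34) + 15) + 1 = -109/((9 - 34) + 15) + 1 = -109/(-25 + 15) + 1 = -109/(-10) + 1 = -109*(-⅒) + 1 = 109/10 + 1 = 119/10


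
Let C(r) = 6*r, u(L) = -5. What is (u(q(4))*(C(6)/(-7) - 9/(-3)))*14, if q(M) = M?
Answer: 150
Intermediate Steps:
(u(q(4))*(C(6)/(-7) - 9/(-3)))*14 = -5*((6*6)/(-7) - 9/(-3))*14 = -5*(36*(-⅐) - 9*(-⅓))*14 = -5*(-36/7 + 3)*14 = -5*(-15/7)*14 = (75/7)*14 = 150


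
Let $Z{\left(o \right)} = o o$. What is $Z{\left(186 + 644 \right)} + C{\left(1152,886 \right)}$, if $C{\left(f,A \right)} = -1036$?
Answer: $687864$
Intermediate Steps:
$Z{\left(o \right)} = o^{2}$
$Z{\left(186 + 644 \right)} + C{\left(1152,886 \right)} = \left(186 + 644\right)^{2} - 1036 = 830^{2} - 1036 = 688900 - 1036 = 687864$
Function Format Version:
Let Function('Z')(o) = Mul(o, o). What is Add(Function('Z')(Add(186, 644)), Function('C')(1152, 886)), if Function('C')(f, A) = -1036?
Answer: 687864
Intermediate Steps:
Function('Z')(o) = Pow(o, 2)
Add(Function('Z')(Add(186, 644)), Function('C')(1152, 886)) = Add(Pow(Add(186, 644), 2), -1036) = Add(Pow(830, 2), -1036) = Add(688900, -1036) = 687864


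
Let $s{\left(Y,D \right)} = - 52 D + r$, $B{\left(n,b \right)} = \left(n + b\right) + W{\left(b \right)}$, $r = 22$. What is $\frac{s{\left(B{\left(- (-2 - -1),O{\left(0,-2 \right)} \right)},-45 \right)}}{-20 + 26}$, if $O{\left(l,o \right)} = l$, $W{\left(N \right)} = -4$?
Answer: $\frac{1181}{3} \approx 393.67$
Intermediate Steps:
$B{\left(n,b \right)} = -4 + b + n$ ($B{\left(n,b \right)} = \left(n + b\right) - 4 = \left(b + n\right) - 4 = -4 + b + n$)
$s{\left(Y,D \right)} = 22 - 52 D$ ($s{\left(Y,D \right)} = - 52 D + 22 = 22 - 52 D$)
$\frac{s{\left(B{\left(- (-2 - -1),O{\left(0,-2 \right)} \right)},-45 \right)}}{-20 + 26} = \frac{22 - -2340}{-20 + 26} = \frac{22 + 2340}{6} = 2362 \cdot \frac{1}{6} = \frac{1181}{3}$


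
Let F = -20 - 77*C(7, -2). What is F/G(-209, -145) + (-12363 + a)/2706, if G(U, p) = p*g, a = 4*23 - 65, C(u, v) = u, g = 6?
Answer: -1536611/392370 ≈ -3.9162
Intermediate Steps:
a = 27 (a = 92 - 65 = 27)
G(U, p) = 6*p (G(U, p) = p*6 = 6*p)
F = -559 (F = -20 - 77*7 = -20 - 539 = -559)
F/G(-209, -145) + (-12363 + a)/2706 = -559/(6*(-145)) + (-12363 + 27)/2706 = -559/(-870) - 12336*1/2706 = -559*(-1/870) - 2056/451 = 559/870 - 2056/451 = -1536611/392370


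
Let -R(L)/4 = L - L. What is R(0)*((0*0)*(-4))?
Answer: 0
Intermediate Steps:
R(L) = 0 (R(L) = -4*(L - L) = -4*0 = 0)
R(0)*((0*0)*(-4)) = 0*((0*0)*(-4)) = 0*(0*(-4)) = 0*0 = 0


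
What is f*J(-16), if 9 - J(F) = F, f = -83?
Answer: -2075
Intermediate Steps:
J(F) = 9 - F
f*J(-16) = -83*(9 - 1*(-16)) = -83*(9 + 16) = -83*25 = -2075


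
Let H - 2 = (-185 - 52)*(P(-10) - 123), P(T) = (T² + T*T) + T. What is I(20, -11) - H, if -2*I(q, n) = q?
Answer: 15867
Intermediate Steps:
P(T) = T + 2*T² (P(T) = (T² + T²) + T = 2*T² + T = T + 2*T²)
I(q, n) = -q/2
H = -15877 (H = 2 + (-185 - 52)*(-10*(1 + 2*(-10)) - 123) = 2 - 237*(-10*(1 - 20) - 123) = 2 - 237*(-10*(-19) - 123) = 2 - 237*(190 - 123) = 2 - 237*67 = 2 - 15879 = -15877)
I(20, -11) - H = -½*20 - 1*(-15877) = -10 + 15877 = 15867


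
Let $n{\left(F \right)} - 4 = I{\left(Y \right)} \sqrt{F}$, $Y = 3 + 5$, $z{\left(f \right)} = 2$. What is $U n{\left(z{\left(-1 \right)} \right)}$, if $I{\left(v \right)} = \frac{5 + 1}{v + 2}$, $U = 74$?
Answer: $296 + \frac{222 \sqrt{2}}{5} \approx 358.79$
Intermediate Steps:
$Y = 8$
$I{\left(v \right)} = \frac{6}{2 + v}$
$n{\left(F \right)} = 4 + \frac{3 \sqrt{F}}{5}$ ($n{\left(F \right)} = 4 + \frac{6}{2 + 8} \sqrt{F} = 4 + \frac{6}{10} \sqrt{F} = 4 + 6 \cdot \frac{1}{10} \sqrt{F} = 4 + \frac{3 \sqrt{F}}{5}$)
$U n{\left(z{\left(-1 \right)} \right)} = 74 \left(4 + \frac{3 \sqrt{2}}{5}\right) = 296 + \frac{222 \sqrt{2}}{5}$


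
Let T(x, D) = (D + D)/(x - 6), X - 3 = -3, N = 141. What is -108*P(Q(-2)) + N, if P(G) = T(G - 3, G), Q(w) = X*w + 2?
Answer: 1419/7 ≈ 202.71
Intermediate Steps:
X = 0 (X = 3 - 3 = 0)
T(x, D) = 2*D/(-6 + x) (T(x, D) = (2*D)/(-6 + x) = 2*D/(-6 + x))
Q(w) = 2 (Q(w) = 0*w + 2 = 0 + 2 = 2)
P(G) = 2*G/(-9 + G) (P(G) = 2*G/(-6 + (G - 3)) = 2*G/(-6 + (-3 + G)) = 2*G/(-9 + G))
-108*P(Q(-2)) + N = -216*2/(-9 + 2) + 141 = -216*2/(-7) + 141 = -216*2*(-1)/7 + 141 = -108*(-4/7) + 141 = 432/7 + 141 = 1419/7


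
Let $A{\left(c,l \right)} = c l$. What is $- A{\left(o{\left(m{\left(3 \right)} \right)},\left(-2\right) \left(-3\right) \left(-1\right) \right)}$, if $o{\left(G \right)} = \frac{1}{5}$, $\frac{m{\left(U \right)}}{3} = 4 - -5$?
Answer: $\frac{6}{5} \approx 1.2$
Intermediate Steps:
$m{\left(U \right)} = 27$ ($m{\left(U \right)} = 3 \left(4 - -5\right) = 3 \left(4 + 5\right) = 3 \cdot 9 = 27$)
$o{\left(G \right)} = \frac{1}{5}$
$- A{\left(o{\left(m{\left(3 \right)} \right)},\left(-2\right) \left(-3\right) \left(-1\right) \right)} = - \frac{\left(-2\right) \left(-3\right) \left(-1\right)}{5} = - \frac{6 \left(-1\right)}{5} = - \frac{-6}{5} = \left(-1\right) \left(- \frac{6}{5}\right) = \frac{6}{5}$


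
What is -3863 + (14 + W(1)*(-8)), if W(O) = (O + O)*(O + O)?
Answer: -3881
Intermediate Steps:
W(O) = 4*O² (W(O) = (2*O)*(2*O) = 4*O²)
-3863 + (14 + W(1)*(-8)) = -3863 + (14 + (4*1²)*(-8)) = -3863 + (14 + (4*1)*(-8)) = -3863 + (14 + 4*(-8)) = -3863 + (14 - 32) = -3863 - 18 = -3881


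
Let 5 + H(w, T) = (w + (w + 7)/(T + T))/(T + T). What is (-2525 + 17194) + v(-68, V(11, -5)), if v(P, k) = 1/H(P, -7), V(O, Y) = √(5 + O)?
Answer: 1305345/89 ≈ 14667.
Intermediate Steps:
H(w, T) = -5 + (w + (7 + w)/(2*T))/(2*T) (H(w, T) = -5 + (w + (w + 7)/(T + T))/(T + T) = -5 + (w + (7 + w)/((2*T)))/((2*T)) = -5 + (w + (7 + w)*(1/(2*T)))*(1/(2*T)) = -5 + (w + (7 + w)/(2*T))*(1/(2*T)) = -5 + (w + (7 + w)/(2*T))/(2*T))
v(P, k) = 1/(-139/28 - 13*P/196) (v(P, k) = 1/((¼)*(7 + P - 20*(-7)² + 2*(-7)*P)/(-7)²) = 1/((¼)*(1/49)*(7 + P - 20*49 - 14*P)) = 1/((¼)*(1/49)*(7 + P - 980 - 14*P)) = 1/((¼)*(1/49)*(-973 - 13*P)) = 1/(-139/28 - 13*P/196))
(-2525 + 17194) + v(-68, V(11, -5)) = (-2525 + 17194) - 196/(973 + 13*(-68)) = 14669 - 196/(973 - 884) = 14669 - 196/89 = 1305345/89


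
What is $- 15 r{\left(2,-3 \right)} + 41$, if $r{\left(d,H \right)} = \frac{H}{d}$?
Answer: $\frac{127}{2} \approx 63.5$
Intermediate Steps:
$- 15 r{\left(2,-3 \right)} + 41 = - 15 \left(- \frac{3}{2}\right) + 41 = - 15 \left(\left(-3\right) \frac{1}{2}\right) + 41 = \left(-15\right) \left(- \frac{3}{2}\right) + 41 = \frac{45}{2} + 41 = \frac{127}{2}$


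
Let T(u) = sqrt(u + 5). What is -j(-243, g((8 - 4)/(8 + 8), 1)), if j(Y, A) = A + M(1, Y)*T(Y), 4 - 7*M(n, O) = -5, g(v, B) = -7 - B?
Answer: 8 - 9*I*sqrt(238)/7 ≈ 8.0 - 19.835*I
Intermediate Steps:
M(n, O) = 9/7 (M(n, O) = 4/7 - 1/7*(-5) = 4/7 + 5/7 = 9/7)
T(u) = sqrt(5 + u)
j(Y, A) = A + 9*sqrt(5 + Y)/7
-j(-243, g((8 - 4)/(8 + 8), 1)) = -((-7 - 1*1) + 9*sqrt(5 - 243)/7) = -((-7 - 1) + 9*sqrt(-238)/7) = -(-8 + 9*(I*sqrt(238))/7) = -(-8 + 9*I*sqrt(238)/7) = 8 - 9*I*sqrt(238)/7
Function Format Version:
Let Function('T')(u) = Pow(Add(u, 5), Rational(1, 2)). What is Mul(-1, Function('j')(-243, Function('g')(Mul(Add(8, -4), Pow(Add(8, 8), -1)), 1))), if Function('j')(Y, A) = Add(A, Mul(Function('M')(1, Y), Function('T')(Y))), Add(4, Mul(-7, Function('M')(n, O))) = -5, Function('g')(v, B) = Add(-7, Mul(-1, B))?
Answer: Add(8, Mul(Rational(-9, 7), I, Pow(238, Rational(1, 2)))) ≈ Add(8.0000, Mul(-19.835, I))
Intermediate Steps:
Function('M')(n, O) = Rational(9, 7) (Function('M')(n, O) = Add(Rational(4, 7), Mul(Rational(-1, 7), -5)) = Add(Rational(4, 7), Rational(5, 7)) = Rational(9, 7))
Function('T')(u) = Pow(Add(5, u), Rational(1, 2))
Function('j')(Y, A) = Add(A, Mul(Rational(9, 7), Pow(Add(5, Y), Rational(1, 2))))
Mul(-1, Function('j')(-243, Function('g')(Mul(Add(8, -4), Pow(Add(8, 8), -1)), 1))) = Mul(-1, Add(Add(-7, Mul(-1, 1)), Mul(Rational(9, 7), Pow(Add(5, -243), Rational(1, 2))))) = Mul(-1, Add(Add(-7, -1), Mul(Rational(9, 7), Pow(-238, Rational(1, 2))))) = Mul(-1, Add(-8, Mul(Rational(9, 7), Mul(I, Pow(238, Rational(1, 2)))))) = Mul(-1, Add(-8, Mul(Rational(9, 7), I, Pow(238, Rational(1, 2))))) = Add(8, Mul(Rational(-9, 7), I, Pow(238, Rational(1, 2))))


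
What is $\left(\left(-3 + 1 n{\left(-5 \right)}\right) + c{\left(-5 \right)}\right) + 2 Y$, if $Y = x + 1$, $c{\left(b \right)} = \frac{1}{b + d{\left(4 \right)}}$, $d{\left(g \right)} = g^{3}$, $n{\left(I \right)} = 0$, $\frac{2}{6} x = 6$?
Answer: $\frac{2066}{59} \approx 35.017$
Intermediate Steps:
$x = 18$ ($x = 3 \cdot 6 = 18$)
$c{\left(b \right)} = \frac{1}{64 + b}$ ($c{\left(b \right)} = \frac{1}{b + 4^{3}} = \frac{1}{b + 64} = \frac{1}{64 + b}$)
$Y = 19$ ($Y = 18 + 1 = 19$)
$\left(\left(-3 + 1 n{\left(-5 \right)}\right) + c{\left(-5 \right)}\right) + 2 Y = \left(\left(-3 + 1 \cdot 0\right) + \frac{1}{64 - 5}\right) + 2 \cdot 19 = \left(\left(-3 + 0\right) + \frac{1}{59}\right) + 38 = \left(-3 + \frac{1}{59}\right) + 38 = - \frac{176}{59} + 38 = \frac{2066}{59}$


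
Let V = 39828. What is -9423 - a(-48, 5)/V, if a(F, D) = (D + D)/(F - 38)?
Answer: -16137867487/1712604 ≈ -9423.0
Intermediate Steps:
a(F, D) = 2*D/(-38 + F) (a(F, D) = (2*D)/(-38 + F) = 2*D/(-38 + F))
-9423 - a(-48, 5)/V = -9423 - 2*5/(-38 - 48)/39828 = -9423 - 2*5/(-86)/39828 = -9423 - 2*5*(-1/86)/39828 = -9423 - (-5)/(43*39828) = -9423 - 1*(-5/1712604) = -9423 + 5/1712604 = -16137867487/1712604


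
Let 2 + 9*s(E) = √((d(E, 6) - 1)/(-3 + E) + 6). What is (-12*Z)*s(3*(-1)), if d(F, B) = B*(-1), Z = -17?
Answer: -136/3 + 34*√258/9 ≈ 15.347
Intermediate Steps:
d(F, B) = -B
s(E) = -2/9 + √(6 - 7/(-3 + E))/9 (s(E) = -2/9 + √((-1*6 - 1)/(-3 + E) + 6)/9 = -2/9 + √((-6 - 1)/(-3 + E) + 6)/9 = -2/9 + √(-7/(-3 + E) + 6)/9 = -2/9 + √(6 - 7/(-3 + E))/9)
(-12*Z)*s(3*(-1)) = (-12*(-17))*(-2/9 + √((-25 + 6*(3*(-1)))/(-3 + 3*(-1)))/9) = 204*(-2/9 + √((-25 + 6*(-3))/(-3 - 3))/9) = 204*(-2/9 + √((-25 - 18)/(-6))/9) = 204*(-2/9 + √(-⅙*(-43))/9) = 204*(-2/9 + √(43/6)/9) = 204*(-2/9 + (√258/6)/9) = 204*(-2/9 + √258/54) = -136/3 + 34*√258/9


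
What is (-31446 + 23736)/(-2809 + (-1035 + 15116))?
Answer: -3855/5636 ≈ -0.68400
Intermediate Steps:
(-31446 + 23736)/(-2809 + (-1035 + 15116)) = -7710/(-2809 + 14081) = -7710/11272 = -7710*1/11272 = -3855/5636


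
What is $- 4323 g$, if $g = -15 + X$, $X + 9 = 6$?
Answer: $77814$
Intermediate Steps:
$X = -3$ ($X = -9 + 6 = -3$)
$g = -18$ ($g = -15 - 3 = -18$)
$- 4323 g = \left(-4323\right) \left(-18\right) = 77814$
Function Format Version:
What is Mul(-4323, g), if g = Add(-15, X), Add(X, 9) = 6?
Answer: 77814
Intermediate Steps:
X = -3 (X = Add(-9, 6) = -3)
g = -18 (g = Add(-15, -3) = -18)
Mul(-4323, g) = Mul(-4323, -18) = 77814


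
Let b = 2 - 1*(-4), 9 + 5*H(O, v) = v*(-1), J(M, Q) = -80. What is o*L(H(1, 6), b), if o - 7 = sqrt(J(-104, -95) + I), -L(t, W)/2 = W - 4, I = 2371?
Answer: -28 - 4*sqrt(2291) ≈ -219.46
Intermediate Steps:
H(O, v) = -9/5 - v/5 (H(O, v) = -9/5 + (v*(-1))/5 = -9/5 + (-v)/5 = -9/5 - v/5)
b = 6 (b = 2 + 4 = 6)
L(t, W) = 8 - 2*W (L(t, W) = -2*(W - 4) = -2*(-4 + W) = 8 - 2*W)
o = 7 + sqrt(2291) (o = 7 + sqrt(-80 + 2371) = 7 + sqrt(2291) ≈ 54.864)
o*L(H(1, 6), b) = (7 + sqrt(2291))*(8 - 2*6) = (7 + sqrt(2291))*(8 - 12) = (7 + sqrt(2291))*(-4) = -28 - 4*sqrt(2291)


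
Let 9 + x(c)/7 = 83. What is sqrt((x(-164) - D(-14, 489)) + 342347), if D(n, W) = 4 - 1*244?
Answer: sqrt(343105) ≈ 585.75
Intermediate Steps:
x(c) = 518 (x(c) = -63 + 7*83 = -63 + 581 = 518)
D(n, W) = -240 (D(n, W) = 4 - 244 = -240)
sqrt((x(-164) - D(-14, 489)) + 342347) = sqrt((518 - 1*(-240)) + 342347) = sqrt((518 + 240) + 342347) = sqrt(758 + 342347) = sqrt(343105)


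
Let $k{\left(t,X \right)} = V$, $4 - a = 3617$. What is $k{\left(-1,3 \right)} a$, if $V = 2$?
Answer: $-7226$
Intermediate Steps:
$a = -3613$ ($a = 4 - 3617 = -3613$)
$k{\left(t,X \right)} = 2$
$k{\left(-1,3 \right)} a = 2 \left(-3613\right) = -7226$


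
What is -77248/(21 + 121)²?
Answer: -272/71 ≈ -3.8310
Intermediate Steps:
-77248/(21 + 121)² = -77248/(142²) = -77248/20164 = -77248*1/20164 = -272/71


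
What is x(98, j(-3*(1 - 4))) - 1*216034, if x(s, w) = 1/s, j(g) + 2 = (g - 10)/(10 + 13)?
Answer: -21171331/98 ≈ -2.1603e+5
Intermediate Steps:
j(g) = -56/23 + g/23 (j(g) = -2 + (g - 10)/(10 + 13) = -2 + (-10 + g)/23 = -2 + (-10 + g)*(1/23) = -2 + (-10/23 + g/23) = -56/23 + g/23)
x(98, j(-3*(1 - 4))) - 1*216034 = 1/98 - 1*216034 = 1/98 - 216034 = -21171331/98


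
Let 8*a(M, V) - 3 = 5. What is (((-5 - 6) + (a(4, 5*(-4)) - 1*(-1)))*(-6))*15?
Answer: 810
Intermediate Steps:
a(M, V) = 1 (a(M, V) = 3/8 + (1/8)*5 = 3/8 + 5/8 = 1)
(((-5 - 6) + (a(4, 5*(-4)) - 1*(-1)))*(-6))*15 = (((-5 - 6) + (1 - 1*(-1)))*(-6))*15 = ((-11 + (1 + 1))*(-6))*15 = ((-11 + 2)*(-6))*15 = -9*(-6)*15 = 54*15 = 810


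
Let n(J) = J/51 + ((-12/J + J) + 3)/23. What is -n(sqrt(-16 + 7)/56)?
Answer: -3/23 - 106661*I/10948 ≈ -0.13043 - 9.7425*I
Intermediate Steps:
n(J) = 3/23 - 12/(23*J) + 74*J/1173 (n(J) = J*(1/51) + ((J - 12/J) + 3)*(1/23) = J/51 + (3 + J - 12/J)*(1/23) = J/51 + (3/23 - 12/(23*J) + J/23) = 3/23 - 12/(23*J) + 74*J/1173)
-n(sqrt(-16 + 7)/56) = -(-612 + (sqrt(-16 + 7)/56)*(153 + 74*(sqrt(-16 + 7)/56)))/(1173*(sqrt(-16 + 7)/56)) = -(-612 + (sqrt(-9)*(1/56))*(153 + 74*(sqrt(-9)*(1/56))))/(1173*(sqrt(-9)*(1/56))) = -(-612 + ((3*I)*(1/56))*(153 + 74*((3*I)*(1/56))))/(1173*((3*I)*(1/56))) = -(-612 + (3*I/56)*(153 + 74*(3*I/56)))/(1173*(3*I/56)) = -(-56*I/3)*(-612 + (3*I/56)*(153 + 111*I/28))/1173 = -(-56*I/3)*(-612 + 3*I*(153 + 111*I/28)/56)/1173 = -(-56)*I*(-612 + 3*I*(153 + 111*I/28)/56)/3519 = 56*I*(-612 + 3*I*(153 + 111*I/28)/56)/3519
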